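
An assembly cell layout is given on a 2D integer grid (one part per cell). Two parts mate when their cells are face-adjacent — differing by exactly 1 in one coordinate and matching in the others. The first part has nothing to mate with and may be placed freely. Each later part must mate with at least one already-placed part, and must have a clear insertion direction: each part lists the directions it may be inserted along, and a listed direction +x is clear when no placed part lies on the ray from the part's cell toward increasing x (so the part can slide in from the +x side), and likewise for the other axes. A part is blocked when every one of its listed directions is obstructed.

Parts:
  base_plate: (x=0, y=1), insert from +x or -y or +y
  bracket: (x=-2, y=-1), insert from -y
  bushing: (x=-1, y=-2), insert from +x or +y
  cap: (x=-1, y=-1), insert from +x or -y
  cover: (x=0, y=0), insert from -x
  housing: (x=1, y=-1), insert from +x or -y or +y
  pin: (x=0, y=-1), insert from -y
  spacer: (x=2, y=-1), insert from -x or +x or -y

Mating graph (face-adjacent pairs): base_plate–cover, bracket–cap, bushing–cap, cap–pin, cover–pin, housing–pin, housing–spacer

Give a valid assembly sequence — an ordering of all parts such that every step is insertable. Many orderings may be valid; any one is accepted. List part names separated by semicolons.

1. cap@(-1, -1) [+x clear] — {cap}
2. pin@(0, -1) [-y clear] — {cap, pin}
3. housing@(1, -1) [+x clear] — {cap, housing, pin}
4. spacer@(2, -1) [+x clear] — {cap, housing, pin, spacer}
5. cover@(0, 0) [-x clear] — {cap, cover, housing, pin, spacer}
6. bracket@(-2, -1) [-y clear] — {bracket, cap, cover, housing, pin, spacer}
7. bushing@(-1, -2) [+x clear] — {bracket, bushing, cap, cover, housing, pin, spacer}
8. base_plate@(0, 1) [+x clear] — {base_plate, bracket, bushing, cap, cover, housing, pin, spacer}

cap; pin; housing; spacer; cover; bracket; bushing; base_plate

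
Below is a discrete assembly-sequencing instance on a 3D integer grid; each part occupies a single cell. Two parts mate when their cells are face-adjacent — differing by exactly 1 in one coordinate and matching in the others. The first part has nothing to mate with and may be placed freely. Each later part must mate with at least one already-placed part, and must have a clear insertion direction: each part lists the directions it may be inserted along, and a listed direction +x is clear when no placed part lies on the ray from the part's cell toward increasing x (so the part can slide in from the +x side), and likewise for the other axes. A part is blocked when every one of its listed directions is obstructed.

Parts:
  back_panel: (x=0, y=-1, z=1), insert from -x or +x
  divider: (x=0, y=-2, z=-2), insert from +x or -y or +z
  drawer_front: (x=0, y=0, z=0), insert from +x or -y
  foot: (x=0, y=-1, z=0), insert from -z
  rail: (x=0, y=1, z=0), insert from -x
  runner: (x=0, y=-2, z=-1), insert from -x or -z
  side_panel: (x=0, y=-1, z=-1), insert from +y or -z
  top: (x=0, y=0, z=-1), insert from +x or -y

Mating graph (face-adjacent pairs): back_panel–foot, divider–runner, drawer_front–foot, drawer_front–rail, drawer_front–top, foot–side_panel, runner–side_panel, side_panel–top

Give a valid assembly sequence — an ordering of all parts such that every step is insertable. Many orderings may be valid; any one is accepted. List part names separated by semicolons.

back_panel; foot; side_panel; top; drawer_front; runner; divider; rail

1. back_panel@(0, -1, 1) [-x clear] — {back_panel}
2. foot@(0, -1, 0) [-z clear] — {back_panel, foot}
3. side_panel@(0, -1, -1) [+y clear] — {back_panel, foot, side_panel}
4. top@(0, 0, -1) [+x clear] — {back_panel, foot, side_panel, top}
5. drawer_front@(0, 0, 0) [+x clear] — {back_panel, drawer_front, foot, side_panel, top}
6. runner@(0, -2, -1) [-x clear] — {back_panel, drawer_front, foot, runner, side_panel, top}
7. divider@(0, -2, -2) [+x clear] — {back_panel, divider, drawer_front, foot, runner, side_panel, top}
8. rail@(0, 1, 0) [-x clear] — {back_panel, divider, drawer_front, foot, rail, runner, side_panel, top}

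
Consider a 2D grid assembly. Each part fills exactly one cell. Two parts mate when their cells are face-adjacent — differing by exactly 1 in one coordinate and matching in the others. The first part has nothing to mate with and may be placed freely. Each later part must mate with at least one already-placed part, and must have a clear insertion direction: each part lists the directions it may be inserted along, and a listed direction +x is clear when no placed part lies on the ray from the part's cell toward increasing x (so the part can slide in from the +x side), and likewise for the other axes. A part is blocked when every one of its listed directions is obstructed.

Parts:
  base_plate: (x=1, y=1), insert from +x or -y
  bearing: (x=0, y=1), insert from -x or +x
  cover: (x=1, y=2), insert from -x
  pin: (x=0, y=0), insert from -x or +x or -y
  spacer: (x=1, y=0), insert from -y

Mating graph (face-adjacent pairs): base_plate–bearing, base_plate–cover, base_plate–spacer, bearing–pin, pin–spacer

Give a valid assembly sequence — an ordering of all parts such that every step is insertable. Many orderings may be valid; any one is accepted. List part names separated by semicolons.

1. pin@(0, 0) [-x clear] — {pin}
2. spacer@(1, 0) [-y clear] — {pin, spacer}
3. base_plate@(1, 1) [+x clear] — {base_plate, pin, spacer}
4. cover@(1, 2) [-x clear] — {base_plate, cover, pin, spacer}
5. bearing@(0, 1) [-x clear] — {base_plate, bearing, cover, pin, spacer}

pin; spacer; base_plate; cover; bearing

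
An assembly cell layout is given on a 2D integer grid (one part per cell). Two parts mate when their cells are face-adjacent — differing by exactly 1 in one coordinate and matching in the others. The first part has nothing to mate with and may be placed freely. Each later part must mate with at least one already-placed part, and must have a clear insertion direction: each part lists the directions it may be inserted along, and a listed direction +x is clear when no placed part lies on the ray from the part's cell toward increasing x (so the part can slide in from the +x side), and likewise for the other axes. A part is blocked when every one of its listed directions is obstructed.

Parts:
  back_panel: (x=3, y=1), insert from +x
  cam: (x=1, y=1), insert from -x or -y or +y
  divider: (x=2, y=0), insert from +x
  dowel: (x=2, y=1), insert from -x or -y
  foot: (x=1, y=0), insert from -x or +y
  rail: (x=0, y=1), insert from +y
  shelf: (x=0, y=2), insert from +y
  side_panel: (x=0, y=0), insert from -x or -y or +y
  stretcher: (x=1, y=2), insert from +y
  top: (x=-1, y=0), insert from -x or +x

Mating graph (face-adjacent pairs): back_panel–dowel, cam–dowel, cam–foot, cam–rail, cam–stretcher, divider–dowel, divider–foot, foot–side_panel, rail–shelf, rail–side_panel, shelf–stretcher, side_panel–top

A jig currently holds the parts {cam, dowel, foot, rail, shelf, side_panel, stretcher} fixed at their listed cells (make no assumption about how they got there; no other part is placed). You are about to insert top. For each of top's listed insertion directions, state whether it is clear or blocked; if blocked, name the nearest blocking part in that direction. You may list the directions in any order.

+x: blocked by side_panel; -x: clear

-x: ray from top(-1, 0) has no placed part ⇒ clear
+x: nearest on ray is side_panel@(0, 0) ⇒ blocked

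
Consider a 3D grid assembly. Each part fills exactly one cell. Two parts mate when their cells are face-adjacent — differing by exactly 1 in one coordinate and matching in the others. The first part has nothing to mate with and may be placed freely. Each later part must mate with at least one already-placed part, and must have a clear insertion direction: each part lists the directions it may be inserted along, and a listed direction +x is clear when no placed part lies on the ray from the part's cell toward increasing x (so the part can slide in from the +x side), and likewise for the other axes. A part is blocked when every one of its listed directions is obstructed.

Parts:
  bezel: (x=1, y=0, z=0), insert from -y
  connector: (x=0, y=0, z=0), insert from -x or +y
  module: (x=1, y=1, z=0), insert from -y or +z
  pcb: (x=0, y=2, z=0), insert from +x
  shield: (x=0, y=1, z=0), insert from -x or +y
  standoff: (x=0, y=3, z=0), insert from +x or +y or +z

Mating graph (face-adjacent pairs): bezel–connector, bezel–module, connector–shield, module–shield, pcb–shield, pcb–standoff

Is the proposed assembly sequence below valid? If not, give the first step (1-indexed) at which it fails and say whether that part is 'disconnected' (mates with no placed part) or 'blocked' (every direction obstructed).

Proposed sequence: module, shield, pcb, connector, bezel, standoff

1. module@(1, 1, 0) [-y clear] — {module}
2. shield@(0, 1, 0) [-x clear] — {module, shield}
3. pcb@(0, 2, 0) [+x clear] — {module, pcb, shield}
4. connector@(0, 0, 0) [-x clear] — {connector, module, pcb, shield}
5. bezel@(1, 0, 0) [-y clear] — {bezel, connector, module, pcb, shield}
6. standoff@(0, 3, 0) [+x clear] — {bezel, connector, module, pcb, shield, standoff}

Valid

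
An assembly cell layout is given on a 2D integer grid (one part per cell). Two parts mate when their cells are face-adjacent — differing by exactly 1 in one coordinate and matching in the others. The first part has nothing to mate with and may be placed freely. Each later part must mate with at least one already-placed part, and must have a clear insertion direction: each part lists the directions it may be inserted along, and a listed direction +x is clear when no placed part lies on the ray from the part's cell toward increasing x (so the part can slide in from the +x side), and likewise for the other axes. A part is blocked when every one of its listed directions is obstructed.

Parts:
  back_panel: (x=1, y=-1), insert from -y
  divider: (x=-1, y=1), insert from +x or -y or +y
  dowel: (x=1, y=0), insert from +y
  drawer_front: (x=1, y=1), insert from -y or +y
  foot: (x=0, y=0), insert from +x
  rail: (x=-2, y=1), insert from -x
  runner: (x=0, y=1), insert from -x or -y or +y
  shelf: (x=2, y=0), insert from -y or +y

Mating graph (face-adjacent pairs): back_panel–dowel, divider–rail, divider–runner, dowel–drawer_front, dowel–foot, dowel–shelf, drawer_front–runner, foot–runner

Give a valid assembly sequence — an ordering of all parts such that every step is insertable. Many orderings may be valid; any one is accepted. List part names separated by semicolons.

rail; divider; runner; foot; dowel; shelf; drawer_front; back_panel

1. rail@(-2, 1) [-x clear] — {rail}
2. divider@(-1, 1) [+x clear] — {divider, rail}
3. runner@(0, 1) [-y clear] — {divider, rail, runner}
4. foot@(0, 0) [+x clear] — {divider, foot, rail, runner}
5. dowel@(1, 0) [+y clear] — {divider, dowel, foot, rail, runner}
6. shelf@(2, 0) [-y clear] — {divider, dowel, foot, rail, runner, shelf}
7. drawer_front@(1, 1) [+y clear] — {divider, dowel, drawer_front, foot, rail, runner, shelf}
8. back_panel@(1, -1) [-y clear] — {back_panel, divider, dowel, drawer_front, foot, rail, runner, shelf}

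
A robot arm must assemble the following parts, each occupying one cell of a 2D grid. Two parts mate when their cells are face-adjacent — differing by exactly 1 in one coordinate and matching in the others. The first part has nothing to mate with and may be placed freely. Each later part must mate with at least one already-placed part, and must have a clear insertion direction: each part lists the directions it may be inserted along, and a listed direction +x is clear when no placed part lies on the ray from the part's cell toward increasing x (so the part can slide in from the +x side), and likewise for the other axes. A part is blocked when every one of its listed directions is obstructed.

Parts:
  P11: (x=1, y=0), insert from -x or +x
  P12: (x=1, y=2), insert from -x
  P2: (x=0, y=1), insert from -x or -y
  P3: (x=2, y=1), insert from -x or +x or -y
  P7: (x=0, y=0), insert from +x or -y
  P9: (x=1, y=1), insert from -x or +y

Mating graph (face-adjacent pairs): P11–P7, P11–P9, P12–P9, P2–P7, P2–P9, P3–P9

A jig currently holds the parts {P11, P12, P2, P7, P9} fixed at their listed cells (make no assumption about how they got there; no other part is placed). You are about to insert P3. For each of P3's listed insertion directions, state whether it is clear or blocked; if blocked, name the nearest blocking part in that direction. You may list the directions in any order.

-x: nearest on ray is P9@(1, 1) ⇒ blocked
+x: ray from P3(2, 1) has no placed part ⇒ clear
-y: ray from P3(2, 1) has no placed part ⇒ clear

+x: clear; -x: blocked by P9; -y: clear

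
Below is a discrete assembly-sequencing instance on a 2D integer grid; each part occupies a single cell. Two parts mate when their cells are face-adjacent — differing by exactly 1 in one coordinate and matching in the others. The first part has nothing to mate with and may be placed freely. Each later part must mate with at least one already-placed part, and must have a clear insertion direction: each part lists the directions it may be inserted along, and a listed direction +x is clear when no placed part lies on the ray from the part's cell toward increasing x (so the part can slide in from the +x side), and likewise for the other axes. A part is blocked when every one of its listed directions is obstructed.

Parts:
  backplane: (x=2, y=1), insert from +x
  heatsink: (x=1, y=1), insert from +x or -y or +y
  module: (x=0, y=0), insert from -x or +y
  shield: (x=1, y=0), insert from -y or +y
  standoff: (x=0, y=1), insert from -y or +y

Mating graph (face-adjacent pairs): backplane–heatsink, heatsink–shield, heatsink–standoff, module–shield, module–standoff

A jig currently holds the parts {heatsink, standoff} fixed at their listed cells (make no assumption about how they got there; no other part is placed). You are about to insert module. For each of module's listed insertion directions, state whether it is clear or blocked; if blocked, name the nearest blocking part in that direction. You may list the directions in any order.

-x: ray from module(0, 0) has no placed part ⇒ clear
+y: nearest on ray is standoff@(0, 1) ⇒ blocked

+y: blocked by standoff; -x: clear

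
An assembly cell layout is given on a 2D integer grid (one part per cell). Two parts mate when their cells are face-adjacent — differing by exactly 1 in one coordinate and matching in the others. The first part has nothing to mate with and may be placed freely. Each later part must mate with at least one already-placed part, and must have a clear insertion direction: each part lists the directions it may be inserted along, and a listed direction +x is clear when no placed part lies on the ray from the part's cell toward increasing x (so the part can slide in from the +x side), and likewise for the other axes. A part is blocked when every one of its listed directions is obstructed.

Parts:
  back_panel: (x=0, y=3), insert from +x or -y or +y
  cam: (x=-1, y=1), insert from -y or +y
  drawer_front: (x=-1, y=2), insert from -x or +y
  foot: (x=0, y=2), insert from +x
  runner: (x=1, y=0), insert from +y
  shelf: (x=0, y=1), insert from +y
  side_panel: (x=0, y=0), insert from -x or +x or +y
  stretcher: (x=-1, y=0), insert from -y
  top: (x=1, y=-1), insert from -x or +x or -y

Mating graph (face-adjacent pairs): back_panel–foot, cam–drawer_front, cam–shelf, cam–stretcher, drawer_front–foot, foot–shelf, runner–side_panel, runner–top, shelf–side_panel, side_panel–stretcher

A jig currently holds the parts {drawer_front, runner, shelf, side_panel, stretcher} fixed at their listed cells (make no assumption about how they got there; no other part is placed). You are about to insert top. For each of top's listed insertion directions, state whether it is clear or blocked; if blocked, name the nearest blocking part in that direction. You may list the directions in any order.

-x: ray from top(1, -1) has no placed part ⇒ clear
+x: ray from top(1, -1) has no placed part ⇒ clear
-y: ray from top(1, -1) has no placed part ⇒ clear

+x: clear; -x: clear; -y: clear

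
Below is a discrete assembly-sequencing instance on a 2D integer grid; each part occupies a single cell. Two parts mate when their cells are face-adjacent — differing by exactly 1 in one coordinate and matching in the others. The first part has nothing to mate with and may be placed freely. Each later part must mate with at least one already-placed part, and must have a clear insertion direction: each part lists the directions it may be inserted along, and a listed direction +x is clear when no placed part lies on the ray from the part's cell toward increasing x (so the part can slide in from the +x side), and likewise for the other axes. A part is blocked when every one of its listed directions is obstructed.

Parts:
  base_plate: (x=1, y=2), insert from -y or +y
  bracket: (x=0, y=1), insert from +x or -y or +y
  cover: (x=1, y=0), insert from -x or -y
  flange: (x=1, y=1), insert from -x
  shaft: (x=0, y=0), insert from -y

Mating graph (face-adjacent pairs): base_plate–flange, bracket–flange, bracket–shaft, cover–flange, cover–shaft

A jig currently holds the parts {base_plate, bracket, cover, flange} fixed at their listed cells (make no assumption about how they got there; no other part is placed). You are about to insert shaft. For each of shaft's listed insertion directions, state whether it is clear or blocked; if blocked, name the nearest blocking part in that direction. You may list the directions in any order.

-y: clear

-y: ray from shaft(0, 0) has no placed part ⇒ clear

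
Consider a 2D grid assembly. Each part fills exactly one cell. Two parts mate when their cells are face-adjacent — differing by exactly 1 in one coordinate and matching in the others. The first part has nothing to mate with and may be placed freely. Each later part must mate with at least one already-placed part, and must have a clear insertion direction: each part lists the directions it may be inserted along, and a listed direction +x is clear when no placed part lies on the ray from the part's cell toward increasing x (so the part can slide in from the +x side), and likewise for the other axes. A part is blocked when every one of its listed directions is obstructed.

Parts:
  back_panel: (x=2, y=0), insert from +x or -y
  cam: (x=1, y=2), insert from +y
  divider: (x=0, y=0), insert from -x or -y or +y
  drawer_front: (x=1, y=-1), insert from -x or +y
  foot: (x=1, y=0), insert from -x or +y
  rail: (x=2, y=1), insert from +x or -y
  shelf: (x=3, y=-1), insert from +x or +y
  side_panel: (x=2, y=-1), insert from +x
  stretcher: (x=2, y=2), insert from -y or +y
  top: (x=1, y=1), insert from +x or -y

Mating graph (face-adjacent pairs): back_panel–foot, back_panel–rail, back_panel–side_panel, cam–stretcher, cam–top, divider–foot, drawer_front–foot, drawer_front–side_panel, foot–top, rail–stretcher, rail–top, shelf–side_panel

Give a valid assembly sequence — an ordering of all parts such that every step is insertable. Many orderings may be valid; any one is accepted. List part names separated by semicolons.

rail; stretcher; cam; back_panel; side_panel; top; drawer_front; shelf; foot; divider

1. rail@(2, 1) [+x clear] — {rail}
2. stretcher@(2, 2) [+y clear] — {rail, stretcher}
3. cam@(1, 2) [+y clear] — {cam, rail, stretcher}
4. back_panel@(2, 0) [+x clear] — {back_panel, cam, rail, stretcher}
5. side_panel@(2, -1) [+x clear] — {back_panel, cam, rail, side_panel, stretcher}
6. top@(1, 1) [-y clear] — {back_panel, cam, rail, side_panel, stretcher, top}
7. drawer_front@(1, -1) [-x clear] — {back_panel, cam, drawer_front, rail, side_panel, stretcher, top}
8. shelf@(3, -1) [+x clear] — {back_panel, cam, drawer_front, rail, shelf, side_panel, stretcher, top}
9. foot@(1, 0) [-x clear] — {back_panel, cam, drawer_front, foot, rail, shelf, side_panel, stretcher, top}
10. divider@(0, 0) [-x clear] — {back_panel, cam, divider, drawer_front, foot, rail, shelf, side_panel, stretcher, top}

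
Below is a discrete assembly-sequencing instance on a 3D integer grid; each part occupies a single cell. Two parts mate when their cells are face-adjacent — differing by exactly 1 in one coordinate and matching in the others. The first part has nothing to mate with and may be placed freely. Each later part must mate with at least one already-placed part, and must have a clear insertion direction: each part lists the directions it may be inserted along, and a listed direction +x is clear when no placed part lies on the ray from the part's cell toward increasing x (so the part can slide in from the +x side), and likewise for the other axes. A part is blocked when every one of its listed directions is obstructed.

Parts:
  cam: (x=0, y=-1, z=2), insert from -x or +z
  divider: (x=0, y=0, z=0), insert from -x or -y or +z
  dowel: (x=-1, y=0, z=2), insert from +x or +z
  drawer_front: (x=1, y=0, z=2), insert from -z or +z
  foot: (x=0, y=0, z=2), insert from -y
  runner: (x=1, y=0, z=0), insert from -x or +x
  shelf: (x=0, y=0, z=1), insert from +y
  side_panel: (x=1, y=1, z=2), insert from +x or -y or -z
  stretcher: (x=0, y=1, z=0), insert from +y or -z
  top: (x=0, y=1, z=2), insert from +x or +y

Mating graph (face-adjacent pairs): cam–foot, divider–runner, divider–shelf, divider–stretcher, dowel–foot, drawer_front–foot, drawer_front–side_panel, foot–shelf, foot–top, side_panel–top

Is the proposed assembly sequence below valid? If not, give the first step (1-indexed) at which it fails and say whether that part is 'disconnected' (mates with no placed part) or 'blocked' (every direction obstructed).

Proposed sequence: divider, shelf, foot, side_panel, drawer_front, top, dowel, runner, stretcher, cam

Invalid at step 4 (disconnected)

1. divider@(0, 0, 0) [-x clear] — {divider}
2. shelf@(0, 0, 1) [+y clear] — {divider, shelf}
3. foot@(0, 0, 2) [-y clear] — {divider, foot, shelf}
4. side_panel@(1, 1, 2) — no placed neighbour ⇒ disconnected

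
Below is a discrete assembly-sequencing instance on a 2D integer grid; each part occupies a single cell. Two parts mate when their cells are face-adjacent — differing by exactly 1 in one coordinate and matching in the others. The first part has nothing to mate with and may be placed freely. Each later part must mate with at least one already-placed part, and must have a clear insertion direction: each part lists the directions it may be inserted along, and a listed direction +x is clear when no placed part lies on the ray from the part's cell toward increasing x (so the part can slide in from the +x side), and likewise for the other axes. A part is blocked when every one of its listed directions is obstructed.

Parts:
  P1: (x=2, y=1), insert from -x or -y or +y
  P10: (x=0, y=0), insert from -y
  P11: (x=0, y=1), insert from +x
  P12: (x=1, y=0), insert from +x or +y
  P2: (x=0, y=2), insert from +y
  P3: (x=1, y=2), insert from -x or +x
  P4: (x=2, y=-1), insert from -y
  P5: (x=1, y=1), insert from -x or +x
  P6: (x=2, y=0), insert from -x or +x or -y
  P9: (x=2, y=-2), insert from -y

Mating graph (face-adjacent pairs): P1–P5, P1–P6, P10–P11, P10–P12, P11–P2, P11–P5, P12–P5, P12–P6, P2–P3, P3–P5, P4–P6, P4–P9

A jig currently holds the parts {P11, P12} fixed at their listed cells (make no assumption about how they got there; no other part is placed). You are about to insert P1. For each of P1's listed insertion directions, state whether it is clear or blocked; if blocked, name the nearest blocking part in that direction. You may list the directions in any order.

+y: clear; -x: blocked by P11; -y: clear

-x: nearest on ray is P11@(0, 1) ⇒ blocked
-y: ray from P1(2, 1) has no placed part ⇒ clear
+y: ray from P1(2, 1) has no placed part ⇒ clear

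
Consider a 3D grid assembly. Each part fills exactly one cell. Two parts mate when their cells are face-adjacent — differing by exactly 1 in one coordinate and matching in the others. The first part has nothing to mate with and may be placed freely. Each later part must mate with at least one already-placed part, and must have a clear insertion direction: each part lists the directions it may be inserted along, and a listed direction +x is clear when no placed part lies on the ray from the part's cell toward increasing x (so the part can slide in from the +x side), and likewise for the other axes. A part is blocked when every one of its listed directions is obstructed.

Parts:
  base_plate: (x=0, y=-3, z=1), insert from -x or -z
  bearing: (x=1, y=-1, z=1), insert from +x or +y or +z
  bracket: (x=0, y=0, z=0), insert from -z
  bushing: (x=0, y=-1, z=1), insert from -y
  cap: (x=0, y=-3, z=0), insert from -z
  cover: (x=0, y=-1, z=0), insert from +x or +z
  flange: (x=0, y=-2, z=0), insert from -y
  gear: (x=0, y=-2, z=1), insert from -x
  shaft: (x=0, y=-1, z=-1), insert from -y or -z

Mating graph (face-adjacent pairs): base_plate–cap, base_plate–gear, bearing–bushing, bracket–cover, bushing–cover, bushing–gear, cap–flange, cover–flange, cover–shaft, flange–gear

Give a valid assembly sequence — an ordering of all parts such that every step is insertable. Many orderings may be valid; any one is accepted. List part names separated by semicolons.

1. cover@(0, -1, 0) [+x clear] — {cover}
2. bracket@(0, 0, 0) [-z clear] — {bracket, cover}
3. bushing@(0, -1, 1) [-y clear] — {bracket, bushing, cover}
4. flange@(0, -2, 0) [-y clear] — {bracket, bushing, cover, flange}
5. cap@(0, -3, 0) [-z clear] — {bracket, bushing, cap, cover, flange}
6. base_plate@(0, -3, 1) [-x clear] — {base_plate, bracket, bushing, cap, cover, flange}
7. bearing@(1, -1, 1) [+x clear] — {base_plate, bearing, bracket, bushing, cap, cover, flange}
8. gear@(0, -2, 1) [-x clear] — {base_plate, bearing, bracket, bushing, cap, cover, flange, gear}
9. shaft@(0, -1, -1) [-y clear] — {base_plate, bearing, bracket, bushing, cap, cover, flange, gear, shaft}

cover; bracket; bushing; flange; cap; base_plate; bearing; gear; shaft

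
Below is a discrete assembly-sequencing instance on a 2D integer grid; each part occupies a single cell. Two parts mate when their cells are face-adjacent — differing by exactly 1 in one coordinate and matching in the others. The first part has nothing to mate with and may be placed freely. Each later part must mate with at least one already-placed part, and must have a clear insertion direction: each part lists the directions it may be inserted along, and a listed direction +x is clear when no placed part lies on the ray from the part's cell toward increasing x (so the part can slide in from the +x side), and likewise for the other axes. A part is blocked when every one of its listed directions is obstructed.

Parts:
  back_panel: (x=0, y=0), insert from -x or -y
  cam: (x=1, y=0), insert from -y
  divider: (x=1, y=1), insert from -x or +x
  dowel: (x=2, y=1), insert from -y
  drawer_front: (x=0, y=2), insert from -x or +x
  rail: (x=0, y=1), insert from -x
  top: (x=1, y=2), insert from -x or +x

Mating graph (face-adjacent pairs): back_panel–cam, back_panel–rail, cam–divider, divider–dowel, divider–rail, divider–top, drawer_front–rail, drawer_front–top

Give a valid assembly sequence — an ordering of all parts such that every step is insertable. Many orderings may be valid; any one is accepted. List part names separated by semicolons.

top; drawer_front; rail; back_panel; cam; divider; dowel

1. top@(1, 2) [-x clear] — {top}
2. drawer_front@(0, 2) [-x clear] — {drawer_front, top}
3. rail@(0, 1) [-x clear] — {drawer_front, rail, top}
4. back_panel@(0, 0) [-x clear] — {back_panel, drawer_front, rail, top}
5. cam@(1, 0) [-y clear] — {back_panel, cam, drawer_front, rail, top}
6. divider@(1, 1) [+x clear] — {back_panel, cam, divider, drawer_front, rail, top}
7. dowel@(2, 1) [-y clear] — {back_panel, cam, divider, dowel, drawer_front, rail, top}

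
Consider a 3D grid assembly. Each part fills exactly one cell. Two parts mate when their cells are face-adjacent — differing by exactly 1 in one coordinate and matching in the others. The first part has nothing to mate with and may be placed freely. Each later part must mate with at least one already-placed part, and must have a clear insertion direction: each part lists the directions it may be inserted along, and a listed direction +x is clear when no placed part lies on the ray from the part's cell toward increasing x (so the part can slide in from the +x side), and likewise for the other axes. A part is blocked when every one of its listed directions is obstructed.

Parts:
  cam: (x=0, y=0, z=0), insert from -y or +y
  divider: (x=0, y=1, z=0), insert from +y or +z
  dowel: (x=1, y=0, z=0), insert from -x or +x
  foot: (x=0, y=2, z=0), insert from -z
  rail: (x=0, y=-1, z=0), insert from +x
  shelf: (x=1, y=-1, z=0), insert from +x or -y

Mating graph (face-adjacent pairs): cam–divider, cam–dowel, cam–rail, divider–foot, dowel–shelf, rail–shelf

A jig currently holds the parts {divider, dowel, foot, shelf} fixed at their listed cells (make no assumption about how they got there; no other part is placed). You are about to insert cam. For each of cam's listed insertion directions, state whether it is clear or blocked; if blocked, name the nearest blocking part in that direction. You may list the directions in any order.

+y: blocked by divider; -y: clear

-y: ray from cam(0, 0, 0) has no placed part ⇒ clear
+y: nearest on ray is divider@(0, 1, 0) ⇒ blocked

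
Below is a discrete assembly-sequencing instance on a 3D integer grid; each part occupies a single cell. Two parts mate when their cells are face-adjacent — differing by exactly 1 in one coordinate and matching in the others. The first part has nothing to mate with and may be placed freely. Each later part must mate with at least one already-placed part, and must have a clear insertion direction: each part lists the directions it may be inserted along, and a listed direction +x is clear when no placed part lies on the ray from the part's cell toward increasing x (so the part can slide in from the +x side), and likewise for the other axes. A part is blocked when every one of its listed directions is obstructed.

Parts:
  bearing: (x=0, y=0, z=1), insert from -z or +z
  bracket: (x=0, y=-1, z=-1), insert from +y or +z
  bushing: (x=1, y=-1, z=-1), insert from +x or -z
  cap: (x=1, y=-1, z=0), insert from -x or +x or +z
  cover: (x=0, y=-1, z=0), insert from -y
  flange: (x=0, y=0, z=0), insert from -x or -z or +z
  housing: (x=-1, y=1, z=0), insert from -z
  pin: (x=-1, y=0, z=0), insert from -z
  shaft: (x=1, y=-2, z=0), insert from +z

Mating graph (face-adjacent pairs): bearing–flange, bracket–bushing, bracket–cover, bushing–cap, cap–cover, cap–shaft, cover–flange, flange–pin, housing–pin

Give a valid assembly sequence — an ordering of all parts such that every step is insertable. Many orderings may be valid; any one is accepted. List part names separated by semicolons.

1. cover@(0, -1, 0) [-y clear] — {cover}
2. cap@(1, -1, 0) [+x clear] — {cap, cover}
3. bushing@(1, -1, -1) [+x clear] — {bushing, cap, cover}
4. flange@(0, 0, 0) [-x clear] — {bushing, cap, cover, flange}
5. bearing@(0, 0, 1) [+z clear] — {bearing, bushing, cap, cover, flange}
6. pin@(-1, 0, 0) [-z clear] — {bearing, bushing, cap, cover, flange, pin}
7. housing@(-1, 1, 0) [-z clear] — {bearing, bushing, cap, cover, flange, housing, pin}
8. bracket@(0, -1, -1) [+y clear] — {bearing, bracket, bushing, cap, cover, flange, housing, pin}
9. shaft@(1, -2, 0) [+z clear] — {bearing, bracket, bushing, cap, cover, flange, housing, pin, shaft}

cover; cap; bushing; flange; bearing; pin; housing; bracket; shaft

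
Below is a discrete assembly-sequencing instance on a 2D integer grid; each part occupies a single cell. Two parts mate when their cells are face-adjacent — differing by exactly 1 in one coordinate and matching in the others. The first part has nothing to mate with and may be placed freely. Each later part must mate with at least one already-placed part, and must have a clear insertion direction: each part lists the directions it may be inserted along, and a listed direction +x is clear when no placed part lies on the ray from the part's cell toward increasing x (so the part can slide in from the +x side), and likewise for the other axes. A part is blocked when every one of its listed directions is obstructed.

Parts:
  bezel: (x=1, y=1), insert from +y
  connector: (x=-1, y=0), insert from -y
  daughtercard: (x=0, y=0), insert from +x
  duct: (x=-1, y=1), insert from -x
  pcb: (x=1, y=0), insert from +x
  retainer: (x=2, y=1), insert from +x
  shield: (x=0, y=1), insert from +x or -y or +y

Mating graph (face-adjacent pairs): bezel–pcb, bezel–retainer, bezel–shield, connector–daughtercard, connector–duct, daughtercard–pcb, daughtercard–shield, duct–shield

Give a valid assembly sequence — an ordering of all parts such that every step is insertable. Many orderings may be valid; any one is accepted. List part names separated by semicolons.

connector; duct; daughtercard; pcb; bezel; retainer; shield

1. connector@(-1, 0) [-y clear] — {connector}
2. duct@(-1, 1) [-x clear] — {connector, duct}
3. daughtercard@(0, 0) [+x clear] — {connector, daughtercard, duct}
4. pcb@(1, 0) [+x clear] — {connector, daughtercard, duct, pcb}
5. bezel@(1, 1) [+y clear] — {bezel, connector, daughtercard, duct, pcb}
6. retainer@(2, 1) [+x clear] — {bezel, connector, daughtercard, duct, pcb, retainer}
7. shield@(0, 1) [+y clear] — {bezel, connector, daughtercard, duct, pcb, retainer, shield}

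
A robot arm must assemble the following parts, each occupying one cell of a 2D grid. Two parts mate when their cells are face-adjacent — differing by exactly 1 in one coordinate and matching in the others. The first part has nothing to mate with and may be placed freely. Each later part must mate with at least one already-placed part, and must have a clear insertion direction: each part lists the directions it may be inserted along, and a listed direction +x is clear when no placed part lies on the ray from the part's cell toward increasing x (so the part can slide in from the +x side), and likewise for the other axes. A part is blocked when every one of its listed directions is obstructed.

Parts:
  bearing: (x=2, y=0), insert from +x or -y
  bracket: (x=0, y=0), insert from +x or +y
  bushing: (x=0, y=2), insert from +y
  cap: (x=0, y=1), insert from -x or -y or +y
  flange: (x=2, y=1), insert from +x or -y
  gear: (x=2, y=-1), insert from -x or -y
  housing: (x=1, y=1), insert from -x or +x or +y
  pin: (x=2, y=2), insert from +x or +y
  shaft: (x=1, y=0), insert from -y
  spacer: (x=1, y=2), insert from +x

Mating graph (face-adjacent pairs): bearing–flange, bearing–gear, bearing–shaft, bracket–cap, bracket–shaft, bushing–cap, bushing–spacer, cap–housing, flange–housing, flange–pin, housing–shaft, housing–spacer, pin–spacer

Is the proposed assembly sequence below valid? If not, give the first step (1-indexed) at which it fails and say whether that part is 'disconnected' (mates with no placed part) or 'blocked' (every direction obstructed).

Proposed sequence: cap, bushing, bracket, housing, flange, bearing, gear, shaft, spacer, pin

Valid

1. cap@(0, 1) [-x clear] — {cap}
2. bushing@(0, 2) [+y clear] — {bushing, cap}
3. bracket@(0, 0) [+x clear] — {bracket, bushing, cap}
4. housing@(1, 1) [+x clear] — {bracket, bushing, cap, housing}
5. flange@(2, 1) [+x clear] — {bracket, bushing, cap, flange, housing}
6. bearing@(2, 0) [+x clear] — {bearing, bracket, bushing, cap, flange, housing}
7. gear@(2, -1) [-x clear] — {bearing, bracket, bushing, cap, flange, gear, housing}
8. shaft@(1, 0) [-y clear] — {bearing, bracket, bushing, cap, flange, gear, housing, shaft}
9. spacer@(1, 2) [+x clear] — {bearing, bracket, bushing, cap, flange, gear, housing, shaft, spacer}
10. pin@(2, 2) [+x clear] — {bearing, bracket, bushing, cap, flange, gear, housing, pin, shaft, spacer}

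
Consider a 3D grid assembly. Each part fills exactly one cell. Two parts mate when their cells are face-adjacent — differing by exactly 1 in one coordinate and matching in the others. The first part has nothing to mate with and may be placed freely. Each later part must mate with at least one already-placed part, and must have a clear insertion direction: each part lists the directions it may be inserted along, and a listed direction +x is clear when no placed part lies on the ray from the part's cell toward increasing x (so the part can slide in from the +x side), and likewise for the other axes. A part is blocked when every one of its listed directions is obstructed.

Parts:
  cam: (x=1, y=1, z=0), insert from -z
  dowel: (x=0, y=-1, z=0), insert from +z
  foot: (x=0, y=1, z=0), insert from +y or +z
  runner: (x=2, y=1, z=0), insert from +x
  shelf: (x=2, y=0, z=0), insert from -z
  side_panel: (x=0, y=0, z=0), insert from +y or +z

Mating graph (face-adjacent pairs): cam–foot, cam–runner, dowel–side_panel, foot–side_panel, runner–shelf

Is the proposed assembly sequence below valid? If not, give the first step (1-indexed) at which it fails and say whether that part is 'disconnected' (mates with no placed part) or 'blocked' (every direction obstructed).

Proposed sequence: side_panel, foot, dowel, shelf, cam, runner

Invalid at step 4 (disconnected)

1. side_panel@(0, 0, 0) [+y clear] — {side_panel}
2. foot@(0, 1, 0) [+y clear] — {foot, side_panel}
3. dowel@(0, -1, 0) [+z clear] — {dowel, foot, side_panel}
4. shelf@(2, 0, 0) — no placed neighbour ⇒ disconnected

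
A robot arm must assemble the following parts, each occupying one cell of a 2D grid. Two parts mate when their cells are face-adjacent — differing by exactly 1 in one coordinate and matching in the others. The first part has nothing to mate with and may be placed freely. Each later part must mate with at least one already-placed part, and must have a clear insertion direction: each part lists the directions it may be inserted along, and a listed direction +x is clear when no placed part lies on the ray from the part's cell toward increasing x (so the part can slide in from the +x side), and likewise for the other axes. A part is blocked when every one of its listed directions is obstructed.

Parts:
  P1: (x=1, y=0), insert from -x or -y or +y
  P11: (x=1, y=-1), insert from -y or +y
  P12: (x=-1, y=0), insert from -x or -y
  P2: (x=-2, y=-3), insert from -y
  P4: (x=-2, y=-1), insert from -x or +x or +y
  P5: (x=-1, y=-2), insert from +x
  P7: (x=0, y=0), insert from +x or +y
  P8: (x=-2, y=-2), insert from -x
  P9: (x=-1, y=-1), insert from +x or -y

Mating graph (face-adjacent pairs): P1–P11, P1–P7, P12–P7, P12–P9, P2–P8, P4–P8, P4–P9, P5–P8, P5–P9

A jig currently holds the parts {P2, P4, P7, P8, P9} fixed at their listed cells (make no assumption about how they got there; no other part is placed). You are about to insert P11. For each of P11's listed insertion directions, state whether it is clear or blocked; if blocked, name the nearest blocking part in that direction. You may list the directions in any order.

-y: ray from P11(1, -1) has no placed part ⇒ clear
+y: ray from P11(1, -1) has no placed part ⇒ clear

+y: clear; -y: clear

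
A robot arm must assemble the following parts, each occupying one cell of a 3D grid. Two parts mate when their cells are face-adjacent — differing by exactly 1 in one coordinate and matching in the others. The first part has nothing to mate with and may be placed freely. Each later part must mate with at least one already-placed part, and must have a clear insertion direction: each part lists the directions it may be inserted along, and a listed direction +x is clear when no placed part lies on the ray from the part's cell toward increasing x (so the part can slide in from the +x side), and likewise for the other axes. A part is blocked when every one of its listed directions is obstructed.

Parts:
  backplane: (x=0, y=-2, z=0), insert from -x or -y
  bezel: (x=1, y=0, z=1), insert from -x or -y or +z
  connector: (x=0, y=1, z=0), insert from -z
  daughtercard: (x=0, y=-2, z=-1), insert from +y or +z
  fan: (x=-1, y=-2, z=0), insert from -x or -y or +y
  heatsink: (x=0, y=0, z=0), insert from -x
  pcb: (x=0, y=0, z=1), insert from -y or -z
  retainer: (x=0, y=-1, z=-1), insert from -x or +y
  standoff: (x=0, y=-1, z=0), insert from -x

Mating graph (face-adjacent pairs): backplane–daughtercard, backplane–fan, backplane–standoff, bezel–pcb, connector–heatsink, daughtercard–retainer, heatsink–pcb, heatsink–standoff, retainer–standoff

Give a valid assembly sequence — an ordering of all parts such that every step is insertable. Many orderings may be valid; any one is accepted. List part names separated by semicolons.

standoff; retainer; heatsink; pcb; bezel; daughtercard; connector; backplane; fan

1. standoff@(0, -1, 0) [-x clear] — {standoff}
2. retainer@(0, -1, -1) [-x clear] — {retainer, standoff}
3. heatsink@(0, 0, 0) [-x clear] — {heatsink, retainer, standoff}
4. pcb@(0, 0, 1) [-y clear] — {heatsink, pcb, retainer, standoff}
5. bezel@(1, 0, 1) [-y clear] — {bezel, heatsink, pcb, retainer, standoff}
6. daughtercard@(0, -2, -1) [+z clear] — {bezel, daughtercard, heatsink, pcb, retainer, standoff}
7. connector@(0, 1, 0) [-z clear] — {bezel, connector, daughtercard, heatsink, pcb, retainer, standoff}
8. backplane@(0, -2, 0) [-x clear] — {backplane, bezel, connector, daughtercard, heatsink, pcb, retainer, standoff}
9. fan@(-1, -2, 0) [-x clear] — {backplane, bezel, connector, daughtercard, fan, heatsink, pcb, retainer, standoff}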